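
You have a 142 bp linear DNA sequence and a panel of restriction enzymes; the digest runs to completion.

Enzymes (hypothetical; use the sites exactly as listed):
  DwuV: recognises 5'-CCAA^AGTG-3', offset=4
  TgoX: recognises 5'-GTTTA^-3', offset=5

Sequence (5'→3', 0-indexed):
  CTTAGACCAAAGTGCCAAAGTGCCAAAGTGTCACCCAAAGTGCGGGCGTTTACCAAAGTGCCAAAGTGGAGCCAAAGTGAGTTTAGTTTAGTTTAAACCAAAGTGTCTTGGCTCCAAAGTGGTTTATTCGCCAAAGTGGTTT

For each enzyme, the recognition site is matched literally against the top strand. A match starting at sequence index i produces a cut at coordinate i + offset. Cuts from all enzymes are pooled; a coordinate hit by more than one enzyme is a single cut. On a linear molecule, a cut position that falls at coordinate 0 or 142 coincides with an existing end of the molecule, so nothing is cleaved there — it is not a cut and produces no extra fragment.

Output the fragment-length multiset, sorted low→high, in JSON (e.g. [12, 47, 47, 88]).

Site scan:
  DwuV CCAAAGTG/4: at [6, 14, 22, 34, 52, 60, 71, 97, 113, 130] ⇒ [10, 18, 26, 38, 56, 64, 75, 101, 117, 134]
  TgoX GTTTA/5: at [47, 80, 85, 90, 121] ⇒ [52, 85, 90, 95, 126]

All cut coordinates (distinct, sorted): [10, 18, 26, 38, 52, 56, 64, 75, 85, 90, 95, 101, 117, 126, 134]

Fragment lengths:
  [0,10): 10 bp
  [10,18): 8 bp
  [18,26): 8 bp
  [26,38): 12 bp
  [38,52): 14 bp
  [52,56): 4 bp
  [56,64): 8 bp
  [64,75): 11 bp
  [75,85): 10 bp
  [85,90): 5 bp
  [90,95): 5 bp
  [95,101): 6 bp
  [101,117): 16 bp
  [117,126): 9 bp
  [126,134): 8 bp
  [134,142): 8 bp

[4,5,5,6,8,8,8,8,8,9,10,10,11,12,14,16]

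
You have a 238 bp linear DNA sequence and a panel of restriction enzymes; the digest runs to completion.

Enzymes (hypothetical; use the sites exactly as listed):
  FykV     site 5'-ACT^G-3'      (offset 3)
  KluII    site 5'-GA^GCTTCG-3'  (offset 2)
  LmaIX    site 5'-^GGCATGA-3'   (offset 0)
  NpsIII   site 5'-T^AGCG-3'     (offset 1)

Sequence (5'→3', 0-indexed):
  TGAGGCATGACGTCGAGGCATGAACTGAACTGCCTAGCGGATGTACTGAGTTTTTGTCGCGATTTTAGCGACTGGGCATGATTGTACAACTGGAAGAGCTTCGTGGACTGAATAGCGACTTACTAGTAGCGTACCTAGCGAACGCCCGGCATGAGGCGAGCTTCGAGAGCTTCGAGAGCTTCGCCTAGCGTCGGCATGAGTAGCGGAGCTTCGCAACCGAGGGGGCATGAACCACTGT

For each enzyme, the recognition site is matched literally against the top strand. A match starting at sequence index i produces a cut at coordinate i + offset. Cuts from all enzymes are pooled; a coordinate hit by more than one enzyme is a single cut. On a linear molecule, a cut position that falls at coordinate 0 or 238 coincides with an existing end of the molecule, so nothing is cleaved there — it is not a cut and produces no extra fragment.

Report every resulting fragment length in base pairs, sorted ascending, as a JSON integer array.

[1,2,3,4,4,5,6,6,6,7,9,9,9,9,9,10,11,12,12,12,13,13,14,16,17,19]

Site scan:
  FykV (ACTG, off=3): starts [23, 28, 44, 70, 88, 106, 233] → cuts [26, 31, 47, 73, 91, 109, 236]
  KluII (GAGCTTCG, off=2): starts [95, 157, 166, 175, 205] → cuts [97, 159, 168, 177, 207]
  LmaIX (GGCATGA, off=0): starts [3, 16, 74, 147, 192, 223] → cuts [3, 16, 74, 147, 192, 223]
  NpsIII (TAGCG, off=1): starts [34, 65, 112, 126, 135, 185, 200] → cuts [35, 66, 113, 127, 136, 186, 201]

Pooled cuts: [3, 16, 26, 31, 35, 47, 66, 73, 74, 91, 97, 109, 113, 127, 136, 147, 159, 168, 177, 186, 192, 201, 207, 223, 236]

Fragment lengths:
  [0,3): 3 bp
  [3,16): 13 bp
  [16,26): 10 bp
  [26,31): 5 bp
  [31,35): 4 bp
  [35,47): 12 bp
  [47,66): 19 bp
  [66,73): 7 bp
  [73,74): 1 bp
  [74,91): 17 bp
  [91,97): 6 bp
  [97,109): 12 bp
  [109,113): 4 bp
  [113,127): 14 bp
  [127,136): 9 bp
  [136,147): 11 bp
  [147,159): 12 bp
  [159,168): 9 bp
  [168,177): 9 bp
  [177,186): 9 bp
  [186,192): 6 bp
  [192,201): 9 bp
  [201,207): 6 bp
  [207,223): 16 bp
  [223,236): 13 bp
  [236,238): 2 bp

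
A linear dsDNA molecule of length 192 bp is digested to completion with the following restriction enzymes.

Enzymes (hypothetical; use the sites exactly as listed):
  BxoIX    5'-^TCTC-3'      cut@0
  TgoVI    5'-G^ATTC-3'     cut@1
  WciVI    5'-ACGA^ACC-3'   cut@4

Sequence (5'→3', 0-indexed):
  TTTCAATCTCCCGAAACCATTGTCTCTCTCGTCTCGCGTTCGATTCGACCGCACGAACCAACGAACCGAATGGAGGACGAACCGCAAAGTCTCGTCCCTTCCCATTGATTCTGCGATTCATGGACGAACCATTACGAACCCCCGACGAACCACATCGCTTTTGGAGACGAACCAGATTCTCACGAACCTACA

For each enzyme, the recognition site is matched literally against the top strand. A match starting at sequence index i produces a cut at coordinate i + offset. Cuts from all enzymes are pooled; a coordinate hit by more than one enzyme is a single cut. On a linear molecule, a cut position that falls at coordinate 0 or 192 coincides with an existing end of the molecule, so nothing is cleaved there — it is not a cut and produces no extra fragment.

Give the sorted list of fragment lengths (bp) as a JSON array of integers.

Site scan:
  BxoIX TCTC/0: at [6, 22, 24, 26, 31, 89, 177] ⇒ [6, 22, 24, 26, 31, 89, 177]
  TgoVI GATTC/1: at [41, 106, 114, 174] ⇒ [42, 107, 115, 175]
  WciVI ACGAACC/4: at [52, 60, 76, 123, 133, 144, 166, 181] ⇒ [56, 64, 80, 127, 137, 148, 170, 185]

Pooled cuts: [6, 22, 24, 26, 31, 42, 56, 64, 80, 89, 107, 115, 127, 137, 148, 170, 175, 177, 185]

Fragments:
  [0,6): 6 bp
  [6,22): 16 bp
  [22,24): 2 bp
  [24,26): 2 bp
  [26,31): 5 bp
  [31,42): 11 bp
  [42,56): 14 bp
  [56,64): 8 bp
  [64,80): 16 bp
  [80,89): 9 bp
  [89,107): 18 bp
  [107,115): 8 bp
  [115,127): 12 bp
  [127,137): 10 bp
  [137,148): 11 bp
  [148,170): 22 bp
  [170,175): 5 bp
  [175,177): 2 bp
  [177,185): 8 bp
  [185,192): 7 bp

[2,2,2,5,5,6,7,8,8,8,9,10,11,11,12,14,16,16,18,22]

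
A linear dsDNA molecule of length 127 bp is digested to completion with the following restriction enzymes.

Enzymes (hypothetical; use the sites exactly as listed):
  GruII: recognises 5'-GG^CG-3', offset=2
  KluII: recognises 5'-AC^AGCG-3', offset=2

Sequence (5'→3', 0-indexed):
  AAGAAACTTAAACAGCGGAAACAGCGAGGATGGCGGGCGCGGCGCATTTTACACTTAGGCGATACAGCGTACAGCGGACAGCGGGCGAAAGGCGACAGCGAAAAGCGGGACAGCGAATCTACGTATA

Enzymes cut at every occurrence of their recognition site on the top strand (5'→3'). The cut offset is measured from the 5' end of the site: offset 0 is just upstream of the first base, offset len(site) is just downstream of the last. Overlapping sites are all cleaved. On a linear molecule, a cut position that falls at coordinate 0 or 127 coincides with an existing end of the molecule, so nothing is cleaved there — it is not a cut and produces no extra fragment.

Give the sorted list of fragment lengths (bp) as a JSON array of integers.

[4,4,5,6,6,7,7,7,9,11,13,15,16,17]

Scan for sites:
  GruII GGCG/2: at [31, 35, 40, 57, 83, 90] ⇒ [33, 37, 42, 59, 85, 92]
  KluII ACAGCG/2: at [11, 20, 63, 70, 77, 94, 109] ⇒ [13, 22, 65, 72, 79, 96, 111]

Pooled cuts: [13, 22, 33, 37, 42, 59, 65, 72, 79, 85, 92, 96, 111]

Fragment lengths:
  [0,13): 13 bp
  [13,22): 9 bp
  [22,33): 11 bp
  [33,37): 4 bp
  [37,42): 5 bp
  [42,59): 17 bp
  [59,65): 6 bp
  [65,72): 7 bp
  [72,79): 7 bp
  [79,85): 6 bp
  [85,92): 7 bp
  [92,96): 4 bp
  [96,111): 15 bp
  [111,127): 16 bp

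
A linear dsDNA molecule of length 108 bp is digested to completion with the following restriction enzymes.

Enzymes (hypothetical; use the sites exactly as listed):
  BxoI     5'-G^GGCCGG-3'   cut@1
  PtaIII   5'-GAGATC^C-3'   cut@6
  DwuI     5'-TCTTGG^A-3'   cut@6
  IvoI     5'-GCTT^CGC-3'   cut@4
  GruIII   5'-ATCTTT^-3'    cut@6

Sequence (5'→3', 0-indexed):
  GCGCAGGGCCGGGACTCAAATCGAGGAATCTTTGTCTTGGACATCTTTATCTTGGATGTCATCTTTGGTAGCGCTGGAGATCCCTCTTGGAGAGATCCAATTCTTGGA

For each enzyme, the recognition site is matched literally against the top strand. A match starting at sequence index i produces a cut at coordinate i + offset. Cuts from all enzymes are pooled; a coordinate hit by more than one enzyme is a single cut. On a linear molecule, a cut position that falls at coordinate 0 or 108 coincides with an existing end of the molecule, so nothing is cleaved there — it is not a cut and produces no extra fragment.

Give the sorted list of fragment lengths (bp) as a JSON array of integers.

[1,6,7,7,7,8,8,10,11,16,27]

Per-enzyme occurrences:
  BxoI GGGCCGG/1: at [5] ⇒ [6]
  PtaIII GAGATCC/6: at [76, 91] ⇒ [82, 97]
  DwuI TCTTGGA/6: at [34, 49, 84, 101] ⇒ [40, 55, 90, 107]
  IvoI (GCTTCGC, off=4): no sites
  GruIII ATCTTT/6: at [27, 42, 60] ⇒ [33, 48, 66]

Pooled cuts: [6, 33, 40, 48, 55, 66, 82, 90, 97, 107]

Fragment lengths:
  [0,6): 6 bp
  [6,33): 27 bp
  [33,40): 7 bp
  [40,48): 8 bp
  [48,55): 7 bp
  [55,66): 11 bp
  [66,82): 16 bp
  [82,90): 8 bp
  [90,97): 7 bp
  [97,107): 10 bp
  [107,108): 1 bp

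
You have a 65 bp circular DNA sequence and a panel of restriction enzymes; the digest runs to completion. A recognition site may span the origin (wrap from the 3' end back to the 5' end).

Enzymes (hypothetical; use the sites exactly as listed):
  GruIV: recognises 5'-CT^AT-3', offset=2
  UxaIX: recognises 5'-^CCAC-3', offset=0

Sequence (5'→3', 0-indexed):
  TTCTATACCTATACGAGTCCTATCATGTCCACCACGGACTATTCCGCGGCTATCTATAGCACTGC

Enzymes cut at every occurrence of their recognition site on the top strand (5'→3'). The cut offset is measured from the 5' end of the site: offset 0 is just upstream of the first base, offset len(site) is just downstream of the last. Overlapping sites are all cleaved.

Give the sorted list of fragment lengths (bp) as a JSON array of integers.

Per-enzyme occurrences:
  GruIV CTAT/2: at [2, 8, 19, 38, 49, 53] ⇒ [4, 10, 21, 40, 51, 55]
  UxaIX CCAC/0: at [28, 31] ⇒ [28, 31]

Pooled cuts: [4, 10, 21, 28, 31, 40, 51, 55]

Fragments:
  4→10: 6 bp
  10→21: 11 bp
  21→28: 7 bp
  28→31: 3 bp
  31→40: 9 bp
  40→51: 11 bp
  51→55: 4 bp
  55→4 (wrap): 65-55+4 = 14 bp

[3,4,6,7,9,11,11,14]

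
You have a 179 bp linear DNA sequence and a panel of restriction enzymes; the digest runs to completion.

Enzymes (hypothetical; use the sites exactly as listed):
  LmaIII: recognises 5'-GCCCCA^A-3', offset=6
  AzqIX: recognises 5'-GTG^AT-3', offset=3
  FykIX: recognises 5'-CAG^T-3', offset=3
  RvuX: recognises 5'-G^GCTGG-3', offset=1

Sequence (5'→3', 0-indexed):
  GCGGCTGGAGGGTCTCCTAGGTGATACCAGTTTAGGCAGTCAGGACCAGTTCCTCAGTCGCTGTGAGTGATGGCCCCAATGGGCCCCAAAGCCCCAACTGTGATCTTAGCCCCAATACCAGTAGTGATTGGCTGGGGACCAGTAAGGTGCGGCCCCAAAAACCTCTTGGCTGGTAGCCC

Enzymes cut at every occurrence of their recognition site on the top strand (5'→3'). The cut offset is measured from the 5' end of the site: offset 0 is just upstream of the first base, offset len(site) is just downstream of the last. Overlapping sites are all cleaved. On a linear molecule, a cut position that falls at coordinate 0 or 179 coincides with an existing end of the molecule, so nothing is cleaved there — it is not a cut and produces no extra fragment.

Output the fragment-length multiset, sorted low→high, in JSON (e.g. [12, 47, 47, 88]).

[3,4,5,6,7,7,8,8,9,9,10,10,11,11,12,12,12,15,20]

Per-enzyme occurrences:
  LmaIII (GCCCCAA, off=6): starts [72, 82, 90, 108, 151] → cuts [78, 88, 96, 114, 157]
  AzqIX (GTGAT, off=3): starts [20, 66, 99, 123] → cuts [23, 69, 102, 126]
  FykIX (CAGT, off=3): starts [27, 36, 46, 54, 118, 139] → cuts [30, 39, 49, 57, 121, 142]
  RvuX (GGCTGG, off=1): starts [2, 129, 167] → cuts [3, 130, 168]

Pooled cuts: [3, 23, 30, 39, 49, 57, 69, 78, 88, 96, 102, 114, 121, 126, 130, 142, 157, 168]

Fragment lengths:
  [0,3): 3 bp
  [3,23): 20 bp
  [23,30): 7 bp
  [30,39): 9 bp
  [39,49): 10 bp
  [49,57): 8 bp
  [57,69): 12 bp
  [69,78): 9 bp
  [78,88): 10 bp
  [88,96): 8 bp
  [96,102): 6 bp
  [102,114): 12 bp
  [114,121): 7 bp
  [121,126): 5 bp
  [126,130): 4 bp
  [130,142): 12 bp
  [142,157): 15 bp
  [157,168): 11 bp
  [168,179): 11 bp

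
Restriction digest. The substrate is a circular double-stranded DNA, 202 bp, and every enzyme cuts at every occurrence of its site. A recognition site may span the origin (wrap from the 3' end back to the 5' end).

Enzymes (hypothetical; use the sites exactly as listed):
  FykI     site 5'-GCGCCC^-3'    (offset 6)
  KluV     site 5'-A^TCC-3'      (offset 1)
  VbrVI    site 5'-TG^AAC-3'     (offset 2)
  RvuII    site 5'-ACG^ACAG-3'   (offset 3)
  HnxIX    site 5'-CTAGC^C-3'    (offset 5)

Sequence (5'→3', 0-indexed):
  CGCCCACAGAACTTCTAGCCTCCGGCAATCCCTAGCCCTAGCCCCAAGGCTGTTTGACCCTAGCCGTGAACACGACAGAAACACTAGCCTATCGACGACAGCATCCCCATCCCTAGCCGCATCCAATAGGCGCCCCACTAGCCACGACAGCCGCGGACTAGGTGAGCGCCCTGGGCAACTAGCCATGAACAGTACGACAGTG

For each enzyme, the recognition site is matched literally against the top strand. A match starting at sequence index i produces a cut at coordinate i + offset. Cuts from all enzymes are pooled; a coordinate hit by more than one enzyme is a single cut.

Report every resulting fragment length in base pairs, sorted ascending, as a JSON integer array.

Per-enzyme occurrences:
  FykI (GCGCCC, off=6): starts [129, 165, 201] → cuts [5, 135, 171]
  KluV (ATCC, off=1): starts [27, 102, 108, 120] → cuts [28, 103, 109, 121]
  VbrVI (TGAAC, off=2): starts [66, 185] → cuts [68, 187]
  RvuII (ACGACAG, off=3): starts [71, 94, 143, 193] → cuts [74, 97, 146, 196]
  HnxIX (CTAGCC, off=5): starts [14, 31, 37, 59, 83, 112, 137, 178] → cuts [19, 36, 42, 64, 88, 117, 142, 183]

Pooled cuts: [5, 19, 28, 36, 42, 64, 68, 74, 88, 97, 103, 109, 117, 121, 135, 142, 146, 171, 183, 187, 196]

Fragment lengths:
  5→19: 14 bp
  19→28: 9 bp
  28→36: 8 bp
  36→42: 6 bp
  42→64: 22 bp
  64→68: 4 bp
  68→74: 6 bp
  74→88: 14 bp
  88→97: 9 bp
  97→103: 6 bp
  103→109: 6 bp
  109→117: 8 bp
  117→121: 4 bp
  121→135: 14 bp
  135→142: 7 bp
  142→146: 4 bp
  146→171: 25 bp
  171→183: 12 bp
  183→187: 4 bp
  187→196: 9 bp
  196→5 (wrap): 202-196+5 = 11 bp

[4,4,4,4,6,6,6,6,7,8,8,9,9,9,11,12,14,14,14,22,25]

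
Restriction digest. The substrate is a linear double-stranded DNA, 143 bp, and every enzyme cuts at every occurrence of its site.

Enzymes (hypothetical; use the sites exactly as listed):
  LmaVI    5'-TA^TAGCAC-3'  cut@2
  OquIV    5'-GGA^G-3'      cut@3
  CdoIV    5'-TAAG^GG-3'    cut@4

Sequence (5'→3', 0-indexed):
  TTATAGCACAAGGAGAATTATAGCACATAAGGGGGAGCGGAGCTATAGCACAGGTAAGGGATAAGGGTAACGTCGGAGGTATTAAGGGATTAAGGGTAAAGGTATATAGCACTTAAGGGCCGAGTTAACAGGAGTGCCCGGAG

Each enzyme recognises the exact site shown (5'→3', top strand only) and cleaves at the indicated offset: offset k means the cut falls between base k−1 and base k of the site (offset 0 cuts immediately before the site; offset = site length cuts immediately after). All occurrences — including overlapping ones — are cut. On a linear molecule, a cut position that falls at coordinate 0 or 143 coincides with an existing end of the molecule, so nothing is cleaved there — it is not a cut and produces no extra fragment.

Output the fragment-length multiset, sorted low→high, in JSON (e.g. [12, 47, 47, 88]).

Scan for sites:
  LmaVI TATAGCAC/2: at [1, 18, 43, 104] ⇒ [3, 20, 45, 106]
  OquIV GGAG/3: at [11, 33, 38, 74, 130, 139] ⇒ [14, 36, 41, 77, 133, 142]
  CdoIV TAAGGG/4: at [27, 54, 61, 82, 90, 113] ⇒ [31, 58, 65, 86, 94, 117]

Pooled cuts: [3, 14, 20, 31, 36, 41, 45, 58, 65, 77, 86, 94, 106, 117, 133, 142]

Fragment lengths:
  [0,3): 3 bp
  [3,14): 11 bp
  [14,20): 6 bp
  [20,31): 11 bp
  [31,36): 5 bp
  [36,41): 5 bp
  [41,45): 4 bp
  [45,58): 13 bp
  [58,65): 7 bp
  [65,77): 12 bp
  [77,86): 9 bp
  [86,94): 8 bp
  [94,106): 12 bp
  [106,117): 11 bp
  [117,133): 16 bp
  [133,142): 9 bp
  [142,143): 1 bp

[1,3,4,5,5,6,7,8,9,9,11,11,11,12,12,13,16]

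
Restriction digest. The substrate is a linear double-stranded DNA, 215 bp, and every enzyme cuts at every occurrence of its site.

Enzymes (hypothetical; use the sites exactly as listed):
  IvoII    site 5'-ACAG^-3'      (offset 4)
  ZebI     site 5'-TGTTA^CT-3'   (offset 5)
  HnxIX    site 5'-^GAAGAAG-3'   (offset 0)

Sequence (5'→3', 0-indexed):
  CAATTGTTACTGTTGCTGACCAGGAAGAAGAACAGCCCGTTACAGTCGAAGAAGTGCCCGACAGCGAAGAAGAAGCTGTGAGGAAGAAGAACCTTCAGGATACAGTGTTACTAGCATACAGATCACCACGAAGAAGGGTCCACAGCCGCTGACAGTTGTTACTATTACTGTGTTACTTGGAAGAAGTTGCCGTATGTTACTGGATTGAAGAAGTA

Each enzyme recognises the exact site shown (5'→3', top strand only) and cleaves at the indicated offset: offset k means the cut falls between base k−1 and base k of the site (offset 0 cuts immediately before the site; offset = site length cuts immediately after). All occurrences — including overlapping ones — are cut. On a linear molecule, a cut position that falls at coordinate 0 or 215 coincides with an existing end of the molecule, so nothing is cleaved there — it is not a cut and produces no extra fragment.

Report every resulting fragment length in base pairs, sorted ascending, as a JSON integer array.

[1,2,3,4,5,6,7,8,9,9,10,10,11,12,14,14,14,16,17,20,23]

Site scan:
  IvoII ACAG/4: at [31, 41, 60, 101, 117, 141, 151] ⇒ [35, 45, 64, 105, 121, 145, 155]
  ZebI TGTTACT/5: at [4, 105, 156, 170, 194] ⇒ [9, 110, 161, 175, 199]
  HnxIX GAAGAAG/0: at [23, 47, 65, 68, 82, 129, 179, 206] ⇒ [23, 47, 65, 68, 82, 129, 179, 206]

All cut coordinates (distinct, sorted): [9, 23, 35, 45, 47, 64, 65, 68, 82, 105, 110, 121, 129, 145, 155, 161, 175, 179, 199, 206]

Fragment lengths:
  [0,9): 9 bp
  [9,23): 14 bp
  [23,35): 12 bp
  [35,45): 10 bp
  [45,47): 2 bp
  [47,64): 17 bp
  [64,65): 1 bp
  [65,68): 3 bp
  [68,82): 14 bp
  [82,105): 23 bp
  [105,110): 5 bp
  [110,121): 11 bp
  [121,129): 8 bp
  [129,145): 16 bp
  [145,155): 10 bp
  [155,161): 6 bp
  [161,175): 14 bp
  [175,179): 4 bp
  [179,199): 20 bp
  [199,206): 7 bp
  [206,215): 9 bp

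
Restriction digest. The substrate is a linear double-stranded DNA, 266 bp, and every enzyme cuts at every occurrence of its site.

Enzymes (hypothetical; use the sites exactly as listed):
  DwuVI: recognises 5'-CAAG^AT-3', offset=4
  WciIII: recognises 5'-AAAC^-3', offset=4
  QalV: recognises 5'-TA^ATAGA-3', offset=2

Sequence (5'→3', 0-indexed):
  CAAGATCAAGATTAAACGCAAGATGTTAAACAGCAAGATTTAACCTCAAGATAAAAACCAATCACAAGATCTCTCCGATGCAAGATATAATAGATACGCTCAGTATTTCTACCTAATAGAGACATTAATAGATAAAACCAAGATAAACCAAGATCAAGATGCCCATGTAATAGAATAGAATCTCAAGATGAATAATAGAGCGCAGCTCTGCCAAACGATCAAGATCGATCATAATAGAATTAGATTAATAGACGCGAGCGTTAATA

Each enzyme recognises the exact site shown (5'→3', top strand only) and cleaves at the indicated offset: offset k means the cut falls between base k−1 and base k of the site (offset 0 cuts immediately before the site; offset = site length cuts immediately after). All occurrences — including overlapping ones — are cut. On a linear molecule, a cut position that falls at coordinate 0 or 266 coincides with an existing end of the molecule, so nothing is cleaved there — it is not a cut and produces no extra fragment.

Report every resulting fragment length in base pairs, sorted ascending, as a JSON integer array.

[4,4,4,5,5,6,6,6,6,7,7,7,8,9,10,10,11,11,12,13,14,16,18,19,22,26]

Per-enzyme occurrences:
  DwuVI CAAGAT/4: at [0, 6, 18, 33, 46, 64, 80, 138, 148, 154, 183, 219] ⇒ [4, 10, 22, 37, 50, 68, 84, 142, 152, 158, 187, 223]
  WciIII AAAC/4: at [13, 27, 54, 134, 144, 212] ⇒ [17, 31, 58, 138, 148, 216]
  QalV TAATAGA/2: at [87, 113, 125, 167, 192, 231, 245] ⇒ [89, 115, 127, 169, 194, 233, 247]

All cut coordinates (distinct, sorted): [4, 10, 17, 22, 31, 37, 50, 58, 68, 84, 89, 115, 127, 138, 142, 148, 152, 158, 169, 187, 194, 216, 223, 233, 247]

Fragments:
  [0,4): 4 bp
  [4,10): 6 bp
  [10,17): 7 bp
  [17,22): 5 bp
  [22,31): 9 bp
  [31,37): 6 bp
  [37,50): 13 bp
  [50,58): 8 bp
  [58,68): 10 bp
  [68,84): 16 bp
  [84,89): 5 bp
  [89,115): 26 bp
  [115,127): 12 bp
  [127,138): 11 bp
  [138,142): 4 bp
  [142,148): 6 bp
  [148,152): 4 bp
  [152,158): 6 bp
  [158,169): 11 bp
  [169,187): 18 bp
  [187,194): 7 bp
  [194,216): 22 bp
  [216,223): 7 bp
  [223,233): 10 bp
  [233,247): 14 bp
  [247,266): 19 bp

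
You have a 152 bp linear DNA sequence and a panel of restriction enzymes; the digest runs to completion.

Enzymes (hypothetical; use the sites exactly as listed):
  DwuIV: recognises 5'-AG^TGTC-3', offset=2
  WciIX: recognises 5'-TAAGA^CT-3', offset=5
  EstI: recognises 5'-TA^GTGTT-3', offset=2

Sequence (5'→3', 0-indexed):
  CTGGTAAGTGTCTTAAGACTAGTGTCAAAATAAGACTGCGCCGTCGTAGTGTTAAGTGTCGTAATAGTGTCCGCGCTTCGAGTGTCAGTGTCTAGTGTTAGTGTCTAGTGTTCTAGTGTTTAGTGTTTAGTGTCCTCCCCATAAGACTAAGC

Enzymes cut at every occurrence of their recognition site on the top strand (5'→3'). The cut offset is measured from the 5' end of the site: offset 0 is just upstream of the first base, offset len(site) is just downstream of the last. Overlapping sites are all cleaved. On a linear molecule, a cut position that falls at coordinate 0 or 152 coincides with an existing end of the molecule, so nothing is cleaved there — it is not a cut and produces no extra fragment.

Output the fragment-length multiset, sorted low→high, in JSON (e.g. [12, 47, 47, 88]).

Site scan:
  DwuIV (AGTGTC, off=2): starts [6, 20, 54, 65, 80, 86, 99, 128] → cuts [8, 22, 56, 67, 82, 88, 101, 130]
  WciIX (TAAGACT, off=5): starts [13, 30, 141] → cuts [18, 35, 146]
  EstI (TAGTGTT, off=2): starts [46, 92, 105, 113, 120] → cuts [48, 94, 107, 115, 122]

All cut coordinates (distinct, sorted): [8, 18, 22, 35, 48, 56, 67, 82, 88, 94, 101, 107, 115, 122, 130, 146]

Fragment lengths:
  [0,8): 8 bp
  [8,18): 10 bp
  [18,22): 4 bp
  [22,35): 13 bp
  [35,48): 13 bp
  [48,56): 8 bp
  [56,67): 11 bp
  [67,82): 15 bp
  [82,88): 6 bp
  [88,94): 6 bp
  [94,101): 7 bp
  [101,107): 6 bp
  [107,115): 8 bp
  [115,122): 7 bp
  [122,130): 8 bp
  [130,146): 16 bp
  [146,152): 6 bp

[4,6,6,6,6,7,7,8,8,8,8,10,11,13,13,15,16]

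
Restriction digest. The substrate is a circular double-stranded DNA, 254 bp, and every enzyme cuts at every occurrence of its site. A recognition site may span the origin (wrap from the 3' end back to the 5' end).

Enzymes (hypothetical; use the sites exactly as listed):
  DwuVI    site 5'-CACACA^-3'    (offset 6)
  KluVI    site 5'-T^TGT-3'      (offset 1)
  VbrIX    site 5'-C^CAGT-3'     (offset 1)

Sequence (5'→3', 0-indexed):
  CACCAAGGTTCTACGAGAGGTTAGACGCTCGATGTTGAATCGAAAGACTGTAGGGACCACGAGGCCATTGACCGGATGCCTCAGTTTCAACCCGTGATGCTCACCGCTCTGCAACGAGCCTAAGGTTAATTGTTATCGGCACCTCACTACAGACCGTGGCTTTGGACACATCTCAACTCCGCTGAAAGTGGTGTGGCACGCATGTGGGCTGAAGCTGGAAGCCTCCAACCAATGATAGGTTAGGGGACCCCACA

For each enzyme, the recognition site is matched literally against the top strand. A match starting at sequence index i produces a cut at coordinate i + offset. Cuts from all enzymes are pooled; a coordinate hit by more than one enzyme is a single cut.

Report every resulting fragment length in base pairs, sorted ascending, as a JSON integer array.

Site scan:
  DwuVI CACACA/6: at [250] ⇒ [2]
  KluVI TTGT/1: at [129] ⇒ [130]
  VbrIX (CCAGT, off=1): no sites

Pooled cuts: [2, 130]

Fragments:
  2→130: 128 bp
  130→2 (wrap): 254-130+2 = 126 bp

[126,128]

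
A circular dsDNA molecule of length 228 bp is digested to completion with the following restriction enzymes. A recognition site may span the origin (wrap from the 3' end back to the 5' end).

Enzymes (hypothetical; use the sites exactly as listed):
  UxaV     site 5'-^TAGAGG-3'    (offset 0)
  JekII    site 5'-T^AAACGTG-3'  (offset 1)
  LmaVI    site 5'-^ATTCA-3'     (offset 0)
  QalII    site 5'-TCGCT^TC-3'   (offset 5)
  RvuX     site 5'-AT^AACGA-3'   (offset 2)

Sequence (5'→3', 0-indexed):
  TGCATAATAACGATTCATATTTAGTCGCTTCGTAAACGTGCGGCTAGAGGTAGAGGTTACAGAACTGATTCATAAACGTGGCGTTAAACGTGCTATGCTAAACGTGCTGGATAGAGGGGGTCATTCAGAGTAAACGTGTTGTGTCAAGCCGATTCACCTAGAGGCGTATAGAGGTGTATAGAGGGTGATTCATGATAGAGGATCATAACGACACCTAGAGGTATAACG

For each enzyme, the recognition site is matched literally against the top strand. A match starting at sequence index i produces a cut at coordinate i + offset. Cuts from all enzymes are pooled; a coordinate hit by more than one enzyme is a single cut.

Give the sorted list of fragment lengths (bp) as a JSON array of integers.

[4,4,6,6,7,8,9,9,9,10,10,11,11,11,12,12,14,17,17,20,21]

Site scan:
  UxaV (TAGAGG, off=0): starts [44, 50, 111, 158, 168, 178, 195, 215] → cuts [44, 50, 111, 158, 168, 178, 195, 215]
  JekII (TAAACGTG, off=1): starts [32, 72, 84, 98, 130] → cuts [33, 73, 85, 99, 131]
  LmaVI (ATTCA, off=0): starts [12, 67, 122, 151, 187] → cuts [12, 67, 122, 151, 187]
  QalII (TCGCTTC, off=5): starts [24] → cuts [29]
  RvuX (ATAACGA, off=2): starts [6, 204] → cuts [8, 206]

Pooled cuts: [8, 12, 29, 33, 44, 50, 67, 73, 85, 99, 111, 122, 131, 151, 158, 168, 178, 187, 195, 206, 215]

Fragment lengths:
  8→12: 4 bp
  12→29: 17 bp
  29→33: 4 bp
  33→44: 11 bp
  44→50: 6 bp
  50→67: 17 bp
  67→73: 6 bp
  73→85: 12 bp
  85→99: 14 bp
  99→111: 12 bp
  111→122: 11 bp
  122→131: 9 bp
  131→151: 20 bp
  151→158: 7 bp
  158→168: 10 bp
  168→178: 10 bp
  178→187: 9 bp
  187→195: 8 bp
  195→206: 11 bp
  206→215: 9 bp
  215→8 (wrap): 228-215+8 = 21 bp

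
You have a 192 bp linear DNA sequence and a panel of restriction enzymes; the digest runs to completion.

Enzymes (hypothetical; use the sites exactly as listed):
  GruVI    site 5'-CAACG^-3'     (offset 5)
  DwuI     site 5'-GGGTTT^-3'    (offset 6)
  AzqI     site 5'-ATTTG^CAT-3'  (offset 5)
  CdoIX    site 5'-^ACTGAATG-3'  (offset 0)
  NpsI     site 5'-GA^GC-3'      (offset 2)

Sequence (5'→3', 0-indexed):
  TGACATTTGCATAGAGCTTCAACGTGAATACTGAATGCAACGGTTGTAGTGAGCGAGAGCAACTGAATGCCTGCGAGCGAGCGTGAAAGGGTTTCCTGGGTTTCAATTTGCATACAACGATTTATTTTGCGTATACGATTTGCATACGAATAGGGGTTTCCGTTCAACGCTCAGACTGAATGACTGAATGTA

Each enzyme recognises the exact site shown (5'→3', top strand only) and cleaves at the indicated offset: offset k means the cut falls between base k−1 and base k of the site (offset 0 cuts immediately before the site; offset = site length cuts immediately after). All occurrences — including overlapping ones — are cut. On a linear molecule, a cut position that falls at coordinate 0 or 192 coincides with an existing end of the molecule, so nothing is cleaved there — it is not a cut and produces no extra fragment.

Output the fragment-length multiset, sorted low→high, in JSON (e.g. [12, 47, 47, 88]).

Per-enzyme occurrences:
  GruVI (CAACG, off=5): starts [19, 37, 114, 164] → cuts [24, 42, 119, 169]
  DwuI (GGGTTT, off=6): starts [88, 97, 153] → cuts [94, 103, 159]
  AzqI (ATTTGCAT, off=5): starts [4, 105, 137] → cuts [9, 110, 142]
  CdoIX (ACTGAATG, off=0): starts [29, 61, 174, 182] → cuts [29, 61, 174, 182]
  NpsI (GAGC, off=2): starts [13, 50, 56, 74, 78] → cuts [15, 52, 58, 76, 80]

Pooled cuts: [9, 15, 24, 29, 42, 52, 58, 61, 76, 80, 94, 103, 110, 119, 142, 159, 169, 174, 182]

Fragments:
  [0,9): 9 bp
  [9,15): 6 bp
  [15,24): 9 bp
  [24,29): 5 bp
  [29,42): 13 bp
  [42,52): 10 bp
  [52,58): 6 bp
  [58,61): 3 bp
  [61,76): 15 bp
  [76,80): 4 bp
  [80,94): 14 bp
  [94,103): 9 bp
  [103,110): 7 bp
  [110,119): 9 bp
  [119,142): 23 bp
  [142,159): 17 bp
  [159,169): 10 bp
  [169,174): 5 bp
  [174,182): 8 bp
  [182,192): 10 bp

[3,4,5,5,6,6,7,8,9,9,9,9,10,10,10,13,14,15,17,23]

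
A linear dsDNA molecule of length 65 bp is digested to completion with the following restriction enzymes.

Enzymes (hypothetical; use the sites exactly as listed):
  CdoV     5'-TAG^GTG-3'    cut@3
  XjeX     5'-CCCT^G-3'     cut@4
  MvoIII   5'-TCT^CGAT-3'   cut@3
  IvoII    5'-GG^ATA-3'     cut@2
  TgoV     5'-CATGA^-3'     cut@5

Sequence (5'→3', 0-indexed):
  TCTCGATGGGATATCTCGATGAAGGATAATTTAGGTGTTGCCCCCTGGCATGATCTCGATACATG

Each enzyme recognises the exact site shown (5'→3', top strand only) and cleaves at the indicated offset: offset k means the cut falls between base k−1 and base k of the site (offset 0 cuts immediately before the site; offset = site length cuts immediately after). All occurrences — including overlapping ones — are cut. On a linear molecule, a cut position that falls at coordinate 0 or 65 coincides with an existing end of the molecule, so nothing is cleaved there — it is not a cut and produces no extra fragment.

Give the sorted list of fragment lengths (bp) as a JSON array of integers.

[3,3,6,7,7,9,9,9,12]

Site scan:
  CdoV TAGGTG/3: at [31] ⇒ [34]
  XjeX CCCTG/4: at [42] ⇒ [46]
  MvoIII TCTCGAT/3: at [0, 13, 53] ⇒ [3, 16, 56]
  IvoII GGATA/2: at [8, 23] ⇒ [10, 25]
  TgoV CATGA/5: at [48] ⇒ [53]

All cut coordinates (distinct, sorted): [3, 10, 16, 25, 34, 46, 53, 56]

Fragment lengths:
  [0,3): 3 bp
  [3,10): 7 bp
  [10,16): 6 bp
  [16,25): 9 bp
  [25,34): 9 bp
  [34,46): 12 bp
  [46,53): 7 bp
  [53,56): 3 bp
  [56,65): 9 bp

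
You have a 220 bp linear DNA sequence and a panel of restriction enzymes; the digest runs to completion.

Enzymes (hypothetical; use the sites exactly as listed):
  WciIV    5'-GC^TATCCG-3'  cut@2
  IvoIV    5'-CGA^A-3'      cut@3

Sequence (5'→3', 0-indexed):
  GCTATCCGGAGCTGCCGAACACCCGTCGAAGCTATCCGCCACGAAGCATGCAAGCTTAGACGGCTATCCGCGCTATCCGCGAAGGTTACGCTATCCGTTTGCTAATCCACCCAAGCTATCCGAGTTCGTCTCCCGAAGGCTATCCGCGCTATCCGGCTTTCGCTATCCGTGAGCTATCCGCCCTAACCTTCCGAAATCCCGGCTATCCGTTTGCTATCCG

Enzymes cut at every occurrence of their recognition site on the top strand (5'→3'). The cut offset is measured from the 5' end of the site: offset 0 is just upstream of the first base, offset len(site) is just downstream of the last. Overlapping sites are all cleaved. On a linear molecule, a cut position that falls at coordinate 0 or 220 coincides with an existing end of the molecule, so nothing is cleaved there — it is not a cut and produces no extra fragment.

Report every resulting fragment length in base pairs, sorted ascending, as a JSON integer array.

[2,3,4,6,9,9,9,9,9,11,11,11,12,14,16,20,20,20,25]

Per-enzyme occurrences:
  WciIV GCTATCCG/2: at [0, 30, 62, 71, 89, 114, 138, 147, 161, 172, 201, 212] ⇒ [2, 32, 64, 73, 91, 116, 140, 149, 163, 174, 203, 214]
  IvoIV CGAA/3: at [15, 26, 41, 79, 133, 191] ⇒ [18, 29, 44, 82, 136, 194]

All cut coordinates (distinct, sorted): [2, 18, 29, 32, 44, 64, 73, 82, 91, 116, 136, 140, 149, 163, 174, 194, 203, 214]

Fragments:
  [0,2): 2 bp
  [2,18): 16 bp
  [18,29): 11 bp
  [29,32): 3 bp
  [32,44): 12 bp
  [44,64): 20 bp
  [64,73): 9 bp
  [73,82): 9 bp
  [82,91): 9 bp
  [91,116): 25 bp
  [116,136): 20 bp
  [136,140): 4 bp
  [140,149): 9 bp
  [149,163): 14 bp
  [163,174): 11 bp
  [174,194): 20 bp
  [194,203): 9 bp
  [203,214): 11 bp
  [214,220): 6 bp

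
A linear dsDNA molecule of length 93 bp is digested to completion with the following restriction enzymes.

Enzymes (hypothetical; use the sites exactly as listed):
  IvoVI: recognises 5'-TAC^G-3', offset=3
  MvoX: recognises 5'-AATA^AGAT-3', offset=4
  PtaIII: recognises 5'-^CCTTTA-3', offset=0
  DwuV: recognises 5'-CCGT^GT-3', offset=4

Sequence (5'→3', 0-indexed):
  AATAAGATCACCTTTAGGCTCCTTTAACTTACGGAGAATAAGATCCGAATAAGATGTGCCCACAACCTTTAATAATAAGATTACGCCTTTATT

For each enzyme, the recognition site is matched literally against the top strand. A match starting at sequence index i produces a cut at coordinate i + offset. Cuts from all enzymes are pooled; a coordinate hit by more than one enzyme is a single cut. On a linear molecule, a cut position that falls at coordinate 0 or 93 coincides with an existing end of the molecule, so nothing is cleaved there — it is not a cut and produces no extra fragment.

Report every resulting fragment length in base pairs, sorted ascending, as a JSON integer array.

[1,4,6,7,8,8,10,11,12,12,14]

Scan for sites:
  IvoVI (TACG, off=3): starts [29, 81] → cuts [32, 84]
  MvoX (AATAAGAT, off=4): starts [0, 36, 47, 73] → cuts [4, 40, 51, 77]
  PtaIII (CCTTTA, off=0): starts [10, 20, 65, 85] → cuts [10, 20, 65, 85]
  DwuV (CCGTGT, off=4): no sites

Pooled cuts: [4, 10, 20, 32, 40, 51, 65, 77, 84, 85]

Fragments:
  [0,4): 4 bp
  [4,10): 6 bp
  [10,20): 10 bp
  [20,32): 12 bp
  [32,40): 8 bp
  [40,51): 11 bp
  [51,65): 14 bp
  [65,77): 12 bp
  [77,84): 7 bp
  [84,85): 1 bp
  [85,93): 8 bp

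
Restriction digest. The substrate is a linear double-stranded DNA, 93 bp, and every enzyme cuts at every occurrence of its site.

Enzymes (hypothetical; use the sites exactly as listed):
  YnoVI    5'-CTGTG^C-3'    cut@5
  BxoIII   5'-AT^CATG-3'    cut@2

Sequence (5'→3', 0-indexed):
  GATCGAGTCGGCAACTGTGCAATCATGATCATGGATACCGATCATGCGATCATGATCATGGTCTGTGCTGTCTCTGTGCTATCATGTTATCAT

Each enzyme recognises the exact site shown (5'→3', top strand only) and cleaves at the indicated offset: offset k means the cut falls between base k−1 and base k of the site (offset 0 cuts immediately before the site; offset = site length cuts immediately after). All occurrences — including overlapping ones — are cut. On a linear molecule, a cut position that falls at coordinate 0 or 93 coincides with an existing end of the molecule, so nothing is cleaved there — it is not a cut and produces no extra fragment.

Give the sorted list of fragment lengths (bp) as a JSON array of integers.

Per-enzyme occurrences:
  YnoVI (CTGTGC, off=5): starts [14, 62, 73] → cuts [19, 67, 78]
  BxoIII (ATCATG, off=2): starts [21, 27, 40, 48, 54, 80] → cuts [23, 29, 42, 50, 56, 82]

All cut coordinates (distinct, sorted): [19, 23, 29, 42, 50, 56, 67, 78, 82]

Fragment lengths:
  [0,19): 19 bp
  [19,23): 4 bp
  [23,29): 6 bp
  [29,42): 13 bp
  [42,50): 8 bp
  [50,56): 6 bp
  [56,67): 11 bp
  [67,78): 11 bp
  [78,82): 4 bp
  [82,93): 11 bp

[4,4,6,6,8,11,11,11,13,19]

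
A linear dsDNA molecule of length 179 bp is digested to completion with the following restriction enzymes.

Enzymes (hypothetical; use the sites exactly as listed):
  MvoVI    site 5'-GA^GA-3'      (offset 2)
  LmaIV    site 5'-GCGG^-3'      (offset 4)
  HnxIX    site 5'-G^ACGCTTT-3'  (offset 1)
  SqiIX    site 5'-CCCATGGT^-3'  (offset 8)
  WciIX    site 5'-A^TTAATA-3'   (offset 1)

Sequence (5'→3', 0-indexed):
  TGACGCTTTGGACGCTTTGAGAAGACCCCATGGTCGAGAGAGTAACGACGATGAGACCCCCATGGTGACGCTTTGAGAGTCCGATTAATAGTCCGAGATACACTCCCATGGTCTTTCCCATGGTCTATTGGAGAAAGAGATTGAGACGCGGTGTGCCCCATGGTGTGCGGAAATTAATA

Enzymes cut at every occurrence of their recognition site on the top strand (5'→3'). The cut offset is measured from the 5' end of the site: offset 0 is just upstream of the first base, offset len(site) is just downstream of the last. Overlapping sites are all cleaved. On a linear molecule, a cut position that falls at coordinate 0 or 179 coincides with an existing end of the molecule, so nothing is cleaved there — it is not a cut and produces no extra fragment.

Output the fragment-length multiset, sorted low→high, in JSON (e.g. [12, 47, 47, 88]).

Per-enzyme occurrences:
  MvoVI GAGA/2: at [18, 35, 37, 52, 74, 94, 130, 136, 142] ⇒ [20, 37, 39, 54, 76, 96, 132, 138, 144]
  LmaIV GCGG/4: at [147, 166] ⇒ [151, 170]
  HnxIX GACGCTTT/1: at [1, 10, 66] ⇒ [2, 11, 67]
  SqiIX CCCATGGT/8: at [26, 58, 104, 116, 156] ⇒ [34, 66, 112, 124, 164]
  WciIX ATTAATA/1: at [83, 172] ⇒ [84, 173]

Pooled cuts: [2, 11, 20, 34, 37, 39, 54, 66, 67, 76, 84, 96, 112, 124, 132, 138, 144, 151, 164, 170, 173]

Fragments:
  [0,2): 2 bp
  [2,11): 9 bp
  [11,20): 9 bp
  [20,34): 14 bp
  [34,37): 3 bp
  [37,39): 2 bp
  [39,54): 15 bp
  [54,66): 12 bp
  [66,67): 1 bp
  [67,76): 9 bp
  [76,84): 8 bp
  [84,96): 12 bp
  [96,112): 16 bp
  [112,124): 12 bp
  [124,132): 8 bp
  [132,138): 6 bp
  [138,144): 6 bp
  [144,151): 7 bp
  [151,164): 13 bp
  [164,170): 6 bp
  [170,173): 3 bp
  [173,179): 6 bp

[1,2,2,3,3,6,6,6,6,7,8,8,9,9,9,12,12,12,13,14,15,16]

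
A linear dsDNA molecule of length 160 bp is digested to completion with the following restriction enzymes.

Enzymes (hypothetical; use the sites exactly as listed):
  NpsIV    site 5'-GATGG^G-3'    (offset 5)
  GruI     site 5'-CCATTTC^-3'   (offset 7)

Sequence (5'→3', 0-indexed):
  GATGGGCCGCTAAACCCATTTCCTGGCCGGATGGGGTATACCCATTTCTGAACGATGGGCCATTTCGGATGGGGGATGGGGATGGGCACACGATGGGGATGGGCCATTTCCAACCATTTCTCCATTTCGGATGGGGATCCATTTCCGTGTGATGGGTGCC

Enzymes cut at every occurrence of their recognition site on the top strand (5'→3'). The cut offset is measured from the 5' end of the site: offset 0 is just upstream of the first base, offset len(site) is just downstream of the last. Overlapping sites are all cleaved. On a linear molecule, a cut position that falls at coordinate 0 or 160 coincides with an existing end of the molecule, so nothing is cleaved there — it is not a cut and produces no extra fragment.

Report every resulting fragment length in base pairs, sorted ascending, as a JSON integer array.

[5,5,6,6,6,6,7,8,8,8,10,10,10,11,11,12,14,17]

Site scan:
  NpsIV GATGGG/5: at [0, 29, 53, 67, 74, 80, 91, 97, 129, 150] ⇒ [5, 34, 58, 72, 79, 85, 96, 102, 134, 155]
  GruI CCATTTC/7: at [15, 41, 59, 103, 113, 121, 138] ⇒ [22, 48, 66, 110, 120, 128, 145]

Pooled cuts: [5, 22, 34, 48, 58, 66, 72, 79, 85, 96, 102, 110, 120, 128, 134, 145, 155]

Fragment lengths:
  [0,5): 5 bp
  [5,22): 17 bp
  [22,34): 12 bp
  [34,48): 14 bp
  [48,58): 10 bp
  [58,66): 8 bp
  [66,72): 6 bp
  [72,79): 7 bp
  [79,85): 6 bp
  [85,96): 11 bp
  [96,102): 6 bp
  [102,110): 8 bp
  [110,120): 10 bp
  [120,128): 8 bp
  [128,134): 6 bp
  [134,145): 11 bp
  [145,155): 10 bp
  [155,160): 5 bp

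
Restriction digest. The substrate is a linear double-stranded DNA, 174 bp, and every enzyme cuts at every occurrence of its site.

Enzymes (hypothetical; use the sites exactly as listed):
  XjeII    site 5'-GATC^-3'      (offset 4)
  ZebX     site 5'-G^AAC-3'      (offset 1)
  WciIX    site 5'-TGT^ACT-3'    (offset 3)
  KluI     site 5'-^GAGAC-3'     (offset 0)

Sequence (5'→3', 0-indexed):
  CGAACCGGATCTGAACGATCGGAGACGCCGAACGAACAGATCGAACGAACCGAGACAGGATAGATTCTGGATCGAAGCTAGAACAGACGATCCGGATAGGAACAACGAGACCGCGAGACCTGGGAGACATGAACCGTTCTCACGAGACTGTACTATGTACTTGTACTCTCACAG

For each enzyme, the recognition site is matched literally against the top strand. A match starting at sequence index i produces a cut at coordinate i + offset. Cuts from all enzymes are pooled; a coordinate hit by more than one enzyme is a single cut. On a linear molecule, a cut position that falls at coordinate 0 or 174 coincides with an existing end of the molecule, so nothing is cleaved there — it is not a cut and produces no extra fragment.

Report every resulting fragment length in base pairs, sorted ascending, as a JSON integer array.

Scan for sites:
  XjeII GATC/4: at [7, 16, 38, 69, 88] ⇒ [11, 20, 42, 73, 92]
  ZebX GAAC/1: at [1, 12, 29, 33, 42, 46, 80, 99, 130] ⇒ [2, 13, 30, 34, 43, 47, 81, 100, 131]
  WciIX TGTACT/3: at [148, 155, 161] ⇒ [151, 158, 164]
  KluI GAGAC/0: at [21, 51, 106, 114, 123, 143] ⇒ [21, 51, 106, 114, 123, 143]

Pooled cuts: [2, 11, 13, 20, 21, 30, 34, 42, 43, 47, 51, 73, 81, 92, 100, 106, 114, 123, 131, 143, 151, 158, 164]

Fragment lengths:
  [0,2): 2 bp
  [2,11): 9 bp
  [11,13): 2 bp
  [13,20): 7 bp
  [20,21): 1 bp
  [21,30): 9 bp
  [30,34): 4 bp
  [34,42): 8 bp
  [42,43): 1 bp
  [43,47): 4 bp
  [47,51): 4 bp
  [51,73): 22 bp
  [73,81): 8 bp
  [81,92): 11 bp
  [92,100): 8 bp
  [100,106): 6 bp
  [106,114): 8 bp
  [114,123): 9 bp
  [123,131): 8 bp
  [131,143): 12 bp
  [143,151): 8 bp
  [151,158): 7 bp
  [158,164): 6 bp
  [164,174): 10 bp

[1,1,2,2,4,4,4,6,6,7,7,8,8,8,8,8,8,9,9,9,10,11,12,22]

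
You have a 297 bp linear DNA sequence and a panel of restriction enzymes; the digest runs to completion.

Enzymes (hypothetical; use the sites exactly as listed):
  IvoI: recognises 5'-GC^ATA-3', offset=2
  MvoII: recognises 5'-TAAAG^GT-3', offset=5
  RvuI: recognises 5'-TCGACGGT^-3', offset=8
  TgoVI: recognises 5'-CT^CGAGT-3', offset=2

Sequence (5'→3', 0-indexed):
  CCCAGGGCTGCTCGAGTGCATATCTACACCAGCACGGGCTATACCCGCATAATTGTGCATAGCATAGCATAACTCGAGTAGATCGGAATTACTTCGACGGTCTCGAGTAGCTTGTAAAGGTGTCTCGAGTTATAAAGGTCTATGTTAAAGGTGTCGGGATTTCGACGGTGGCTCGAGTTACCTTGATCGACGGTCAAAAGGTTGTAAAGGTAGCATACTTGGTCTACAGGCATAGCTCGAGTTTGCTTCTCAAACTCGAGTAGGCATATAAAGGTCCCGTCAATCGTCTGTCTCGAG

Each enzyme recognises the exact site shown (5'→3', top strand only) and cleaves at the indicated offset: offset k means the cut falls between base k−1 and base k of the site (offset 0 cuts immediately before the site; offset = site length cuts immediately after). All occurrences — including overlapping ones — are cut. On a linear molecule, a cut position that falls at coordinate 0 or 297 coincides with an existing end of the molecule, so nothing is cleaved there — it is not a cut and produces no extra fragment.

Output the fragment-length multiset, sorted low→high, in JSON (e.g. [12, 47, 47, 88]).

Scan for sites:
  IvoI GCATA/2: at [17, 46, 56, 61, 66, 212, 229, 263] ⇒ [19, 48, 58, 63, 68, 214, 231, 265]
  MvoII TAAAGGT/5: at [114, 132, 145, 204, 268] ⇒ [119, 137, 150, 209, 273]
  RvuI TCGACGGT/8: at [93, 161, 186] ⇒ [101, 169, 194]
  TgoVI CTCGAGT/2: at [10, 72, 101, 123, 171, 235, 254] ⇒ [12, 74, 103, 125, 173, 237, 256]

All cut coordinates (distinct, sorted): [12, 19, 48, 58, 63, 68, 74, 101, 103, 119, 125, 137, 150, 169, 173, 194, 209, 214, 231, 237, 256, 265, 273]

Fragments:
  [0,12): 12 bp
  [12,19): 7 bp
  [19,48): 29 bp
  [48,58): 10 bp
  [58,63): 5 bp
  [63,68): 5 bp
  [68,74): 6 bp
  [74,101): 27 bp
  [101,103): 2 bp
  [103,119): 16 bp
  [119,125): 6 bp
  [125,137): 12 bp
  [137,150): 13 bp
  [150,169): 19 bp
  [169,173): 4 bp
  [173,194): 21 bp
  [194,209): 15 bp
  [209,214): 5 bp
  [214,231): 17 bp
  [231,237): 6 bp
  [237,256): 19 bp
  [256,265): 9 bp
  [265,273): 8 bp
  [273,297): 24 bp

[2,4,5,5,5,6,6,6,7,8,9,10,12,12,13,15,16,17,19,19,21,24,27,29]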